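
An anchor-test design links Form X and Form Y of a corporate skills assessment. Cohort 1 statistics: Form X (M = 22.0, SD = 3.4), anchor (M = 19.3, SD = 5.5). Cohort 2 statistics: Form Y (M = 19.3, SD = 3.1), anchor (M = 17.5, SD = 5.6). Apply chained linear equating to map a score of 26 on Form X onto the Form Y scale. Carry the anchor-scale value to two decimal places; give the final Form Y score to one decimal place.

23.9

Form X → anchor (Cohort 1): v = (5.5/3.4)(26 − 22.0) + 19.3 = 25.77
anchor → Form Y (Cohort 2): y = (3.1/5.6)(25.77 − 17.5) + 19.3 = 23.9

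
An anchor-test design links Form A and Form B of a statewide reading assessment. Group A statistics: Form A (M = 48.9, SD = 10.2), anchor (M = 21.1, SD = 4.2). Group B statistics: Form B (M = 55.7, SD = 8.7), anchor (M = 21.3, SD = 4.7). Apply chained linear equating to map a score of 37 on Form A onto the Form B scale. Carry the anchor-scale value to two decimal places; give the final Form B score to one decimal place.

Form A → anchor (Group A): v = (4.2/10.2)(37 − 48.9) + 21.1 = 16.20
anchor → Form B (Group B): y = (8.7/4.7)(16.20 − 21.3) + 55.7 = 46.3

46.3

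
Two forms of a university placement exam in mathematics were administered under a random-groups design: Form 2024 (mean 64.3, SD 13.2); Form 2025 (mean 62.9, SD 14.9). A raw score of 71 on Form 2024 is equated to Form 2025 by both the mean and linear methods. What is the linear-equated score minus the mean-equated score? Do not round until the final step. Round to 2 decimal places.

0.86

Mean-equated: 71 + (62.9 − 64.3) = 69.60
Linear-equated: (14.9/13.2)(71 − 64.3) + 62.9 = 70.463
Difference = 70.463 − 69.60 = 0.86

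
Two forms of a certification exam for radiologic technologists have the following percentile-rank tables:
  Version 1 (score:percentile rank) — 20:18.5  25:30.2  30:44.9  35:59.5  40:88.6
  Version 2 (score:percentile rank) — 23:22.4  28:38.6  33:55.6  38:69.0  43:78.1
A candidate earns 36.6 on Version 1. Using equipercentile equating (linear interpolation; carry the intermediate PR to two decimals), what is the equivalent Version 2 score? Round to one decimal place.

PR of 36.6 on Version 1: 59.5 + (36.6 − 35)/(40 − 35) × (88.6 − 59.5) = 68.81
On Version 2, PR 68.81 falls between score 33 (PR 55.6) and 38 (PR 69.0).
Interpolate: 33 + (68.81 − 55.6)/(69.0 − 55.6) × (38 − 33) = 37.9

37.9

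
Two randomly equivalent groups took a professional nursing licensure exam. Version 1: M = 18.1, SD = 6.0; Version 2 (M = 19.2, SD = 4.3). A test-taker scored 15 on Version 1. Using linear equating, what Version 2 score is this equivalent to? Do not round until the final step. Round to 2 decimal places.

16.98

Linear equating: y = (SD_Y/SD_X)(x − M_X) + M_Y
y = (4.3/6.0)(15 − 18.1) + 19.2
y = 0.716667 × -3.1 + 19.2 = -2.2217 + 19.2 = 16.98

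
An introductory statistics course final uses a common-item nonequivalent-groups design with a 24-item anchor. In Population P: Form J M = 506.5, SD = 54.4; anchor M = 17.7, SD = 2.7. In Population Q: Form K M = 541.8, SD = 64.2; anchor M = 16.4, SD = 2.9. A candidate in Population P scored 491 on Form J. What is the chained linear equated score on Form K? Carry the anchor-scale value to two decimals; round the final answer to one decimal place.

Form J → anchor (Population P): v = (2.7/54.4)(491 − 506.5) + 17.7 = 16.93
anchor → Form K (Population Q): y = (64.2/2.9)(16.93 − 16.4) + 541.8 = 553.5

553.5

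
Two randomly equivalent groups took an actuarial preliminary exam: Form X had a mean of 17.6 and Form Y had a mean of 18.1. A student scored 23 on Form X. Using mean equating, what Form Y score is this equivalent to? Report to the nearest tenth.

23.5

Mean equating: y = x + (M_Y − M_X) = 23 + (18.1 − 17.6) = 23.5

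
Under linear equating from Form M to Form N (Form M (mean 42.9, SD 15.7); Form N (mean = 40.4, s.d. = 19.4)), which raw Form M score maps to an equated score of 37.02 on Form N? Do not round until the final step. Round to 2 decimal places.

40.16

Invert y = (SD_Y/SD_X)(x − M_X) + M_Y:
x = (SD_X/SD_Y)(y − M_Y) + M_X = (15.7/19.4)(37.02 − 40.4) + 42.9
x = 0.809278 × -3.380 + 42.9 = 40.16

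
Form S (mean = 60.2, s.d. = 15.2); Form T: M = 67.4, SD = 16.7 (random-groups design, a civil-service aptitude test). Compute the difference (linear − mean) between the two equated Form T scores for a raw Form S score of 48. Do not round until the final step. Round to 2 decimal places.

Mean-equated: 48 + (67.4 − 60.2) = 55.20
Linear-equated: (16.7/15.2)(48 − 60.2) + 67.4 = 53.996
Difference = 53.996 − 55.20 = -1.20

-1.20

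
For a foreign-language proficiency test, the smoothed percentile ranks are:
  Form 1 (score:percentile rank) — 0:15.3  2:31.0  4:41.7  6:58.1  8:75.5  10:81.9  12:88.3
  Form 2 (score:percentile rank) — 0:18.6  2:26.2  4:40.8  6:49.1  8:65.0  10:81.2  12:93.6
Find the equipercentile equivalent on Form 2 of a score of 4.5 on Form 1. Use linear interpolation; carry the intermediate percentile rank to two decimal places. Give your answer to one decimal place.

PR of 4.5 on Form 1: 41.7 + (4.5 − 4)/(6 − 4) × (58.1 − 41.7) = 45.80
On Form 2, PR 45.80 falls between score 4 (PR 40.8) and 6 (PR 49.1).
Interpolate: 4 + (45.80 − 40.8)/(49.1 − 40.8) × (6 − 4) = 5.2

5.2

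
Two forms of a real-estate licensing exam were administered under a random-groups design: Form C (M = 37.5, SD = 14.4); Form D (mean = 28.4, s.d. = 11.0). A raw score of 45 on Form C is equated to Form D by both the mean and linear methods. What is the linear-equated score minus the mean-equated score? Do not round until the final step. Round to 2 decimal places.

Mean-equated: 45 + (28.4 − 37.5) = 35.90
Linear-equated: (11.0/14.4)(45 − 37.5) + 28.4 = 34.129
Difference = 34.129 − 35.90 = -1.77

-1.77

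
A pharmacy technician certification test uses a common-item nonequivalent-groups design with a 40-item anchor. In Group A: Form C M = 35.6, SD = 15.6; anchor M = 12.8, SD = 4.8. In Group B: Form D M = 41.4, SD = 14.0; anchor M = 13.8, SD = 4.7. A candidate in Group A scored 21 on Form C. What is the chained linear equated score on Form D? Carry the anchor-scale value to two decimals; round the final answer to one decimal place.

Form C → anchor (Group A): v = (4.8/15.6)(21 − 35.6) + 12.8 = 8.31
anchor → Form D (Group B): y = (14.0/4.7)(8.31 − 13.8) + 41.4 = 25.0

25.0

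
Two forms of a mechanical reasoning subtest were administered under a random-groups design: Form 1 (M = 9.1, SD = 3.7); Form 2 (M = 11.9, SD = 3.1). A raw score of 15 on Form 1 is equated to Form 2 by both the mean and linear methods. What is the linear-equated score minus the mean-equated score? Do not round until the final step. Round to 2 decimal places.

-0.96

Mean-equated: 15 + (11.9 − 9.1) = 17.80
Linear-equated: (3.1/3.7)(15 − 9.1) + 11.9 = 16.843
Difference = 16.843 − 17.80 = -0.96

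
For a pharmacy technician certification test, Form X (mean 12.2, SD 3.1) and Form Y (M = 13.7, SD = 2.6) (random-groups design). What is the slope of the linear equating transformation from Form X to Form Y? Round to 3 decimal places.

0.839

A = SD_Y / SD_X = 2.6 / 3.1 = 0.839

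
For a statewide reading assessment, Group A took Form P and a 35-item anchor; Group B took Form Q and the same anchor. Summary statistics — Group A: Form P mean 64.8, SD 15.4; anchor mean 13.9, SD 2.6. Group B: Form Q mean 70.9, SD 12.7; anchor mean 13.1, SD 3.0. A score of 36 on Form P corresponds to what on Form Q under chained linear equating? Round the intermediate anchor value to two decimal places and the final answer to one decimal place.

Form P → anchor (Group A): v = (2.6/15.4)(36 − 64.8) + 13.9 = 9.04
anchor → Form Q (Group B): y = (12.7/3.0)(9.04 − 13.1) + 70.9 = 53.7

53.7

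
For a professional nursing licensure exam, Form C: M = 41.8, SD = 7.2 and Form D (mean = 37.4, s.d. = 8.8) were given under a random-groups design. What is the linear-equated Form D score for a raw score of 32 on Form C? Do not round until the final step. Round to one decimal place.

25.4

Linear equating: y = (SD_Y/SD_X)(x − M_X) + M_Y
y = (8.8/7.2)(32 − 41.8) + 37.4
y = 1.222222 × -9.8 + 37.4 = -11.9778 + 37.4 = 25.4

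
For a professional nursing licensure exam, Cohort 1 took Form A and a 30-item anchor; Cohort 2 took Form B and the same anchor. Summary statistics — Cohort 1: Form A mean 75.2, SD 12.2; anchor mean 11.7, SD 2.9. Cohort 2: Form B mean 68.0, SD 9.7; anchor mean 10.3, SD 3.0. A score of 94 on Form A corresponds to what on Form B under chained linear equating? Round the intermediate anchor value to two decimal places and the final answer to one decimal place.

87.0

Form A → anchor (Cohort 1): v = (2.9/12.2)(94 − 75.2) + 11.7 = 16.17
anchor → Form B (Cohort 2): y = (9.7/3.0)(16.17 − 10.3) + 68.0 = 87.0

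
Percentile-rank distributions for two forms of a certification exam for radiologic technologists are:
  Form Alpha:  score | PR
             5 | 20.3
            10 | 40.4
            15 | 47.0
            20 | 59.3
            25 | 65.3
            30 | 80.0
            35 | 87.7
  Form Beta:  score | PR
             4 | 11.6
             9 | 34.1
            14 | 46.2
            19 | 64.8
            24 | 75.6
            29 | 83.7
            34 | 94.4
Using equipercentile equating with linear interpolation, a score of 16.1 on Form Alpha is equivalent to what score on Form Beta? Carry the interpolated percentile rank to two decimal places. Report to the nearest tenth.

PR of 16.1 on Form Alpha: 47.0 + (16.1 − 15)/(20 − 15) × (59.3 − 47.0) = 49.71
On Form Beta, PR 49.71 falls between score 14 (PR 46.2) and 19 (PR 64.8).
Interpolate: 14 + (49.71 − 46.2)/(64.8 − 46.2) × (19 − 14) = 14.9

14.9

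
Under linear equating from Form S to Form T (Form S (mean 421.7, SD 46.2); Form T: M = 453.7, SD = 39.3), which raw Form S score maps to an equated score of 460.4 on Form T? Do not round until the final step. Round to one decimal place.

Invert y = (SD_Y/SD_X)(x − M_X) + M_Y:
x = (SD_X/SD_Y)(y − M_Y) + M_X = (46.2/39.3)(460.4 − 453.7) + 421.7
x = 1.175573 × 6.700 + 421.7 = 429.6

429.6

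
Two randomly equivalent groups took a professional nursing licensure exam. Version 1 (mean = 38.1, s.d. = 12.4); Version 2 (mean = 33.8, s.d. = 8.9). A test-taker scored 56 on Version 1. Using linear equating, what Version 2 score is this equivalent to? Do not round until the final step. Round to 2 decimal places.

46.65

Linear equating: y = (SD_Y/SD_X)(x − M_X) + M_Y
y = (8.9/12.4)(56 − 38.1) + 33.8
y = 0.717742 × 17.9 + 33.8 = 12.8476 + 33.8 = 46.65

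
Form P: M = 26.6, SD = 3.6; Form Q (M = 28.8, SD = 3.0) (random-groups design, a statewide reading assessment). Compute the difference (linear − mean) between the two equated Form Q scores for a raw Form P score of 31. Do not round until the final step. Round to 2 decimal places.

Mean-equated: 31 + (28.8 − 26.6) = 33.20
Linear-equated: (3.0/3.6)(31 − 26.6) + 28.8 = 32.467
Difference = 32.467 − 33.20 = -0.73

-0.73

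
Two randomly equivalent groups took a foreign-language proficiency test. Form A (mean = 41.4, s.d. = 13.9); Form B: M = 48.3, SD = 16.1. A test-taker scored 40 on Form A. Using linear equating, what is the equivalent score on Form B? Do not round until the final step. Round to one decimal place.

Linear equating: y = (SD_Y/SD_X)(x − M_X) + M_Y
y = (16.1/13.9)(40 − 41.4) + 48.3
y = 1.158273 × -1.4 + 48.3 = -1.6216 + 48.3 = 46.7

46.7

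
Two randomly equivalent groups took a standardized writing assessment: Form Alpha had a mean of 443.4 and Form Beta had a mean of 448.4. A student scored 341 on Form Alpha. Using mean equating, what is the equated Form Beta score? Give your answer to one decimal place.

346.0

Mean equating: y = x + (M_Y − M_X) = 341 + (448.4 − 443.4) = 346.0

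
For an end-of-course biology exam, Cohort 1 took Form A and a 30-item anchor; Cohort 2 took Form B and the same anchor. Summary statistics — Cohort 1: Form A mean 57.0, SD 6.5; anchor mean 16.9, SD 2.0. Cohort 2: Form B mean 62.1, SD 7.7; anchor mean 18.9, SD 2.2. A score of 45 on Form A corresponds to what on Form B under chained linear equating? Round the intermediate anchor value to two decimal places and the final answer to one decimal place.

Form A → anchor (Cohort 1): v = (2.0/6.5)(45 − 57.0) + 16.9 = 13.21
anchor → Form B (Cohort 2): y = (7.7/2.2)(13.21 − 18.9) + 62.1 = 42.2

42.2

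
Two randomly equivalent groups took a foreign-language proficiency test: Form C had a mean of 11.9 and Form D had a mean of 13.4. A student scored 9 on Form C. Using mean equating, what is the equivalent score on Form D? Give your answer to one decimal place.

10.5

Mean equating: y = x + (M_Y − M_X) = 9 + (13.4 − 11.9) = 10.5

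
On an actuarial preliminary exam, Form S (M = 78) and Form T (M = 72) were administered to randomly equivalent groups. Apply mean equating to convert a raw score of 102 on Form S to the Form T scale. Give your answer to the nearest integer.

Mean equating: y = x + (M_Y − M_X) = 102 + (72 − 78) = 96

96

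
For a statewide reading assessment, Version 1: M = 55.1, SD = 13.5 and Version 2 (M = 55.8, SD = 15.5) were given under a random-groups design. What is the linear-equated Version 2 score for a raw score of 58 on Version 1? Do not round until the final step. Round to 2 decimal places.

Linear equating: y = (SD_Y/SD_X)(x − M_X) + M_Y
y = (15.5/13.5)(58 − 55.1) + 55.8
y = 1.148148 × 2.9 + 55.8 = 3.3296 + 55.8 = 59.13

59.13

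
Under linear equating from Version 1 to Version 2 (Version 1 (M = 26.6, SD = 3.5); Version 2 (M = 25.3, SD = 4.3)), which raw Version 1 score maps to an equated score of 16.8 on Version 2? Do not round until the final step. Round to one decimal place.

Invert y = (SD_Y/SD_X)(x − M_X) + M_Y:
x = (SD_X/SD_Y)(y − M_Y) + M_X = (3.5/4.3)(16.8 − 25.3) + 26.6
x = 0.813953 × -8.500 + 26.6 = 19.7

19.7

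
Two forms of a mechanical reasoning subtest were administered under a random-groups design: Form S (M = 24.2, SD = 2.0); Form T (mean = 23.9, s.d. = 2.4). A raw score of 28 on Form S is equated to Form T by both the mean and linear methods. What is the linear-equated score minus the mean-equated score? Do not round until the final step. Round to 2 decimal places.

Mean-equated: 28 + (23.9 − 24.2) = 27.70
Linear-equated: (2.4/2.0)(28 − 24.2) + 23.9 = 28.460
Difference = 28.460 − 27.70 = 0.76

0.76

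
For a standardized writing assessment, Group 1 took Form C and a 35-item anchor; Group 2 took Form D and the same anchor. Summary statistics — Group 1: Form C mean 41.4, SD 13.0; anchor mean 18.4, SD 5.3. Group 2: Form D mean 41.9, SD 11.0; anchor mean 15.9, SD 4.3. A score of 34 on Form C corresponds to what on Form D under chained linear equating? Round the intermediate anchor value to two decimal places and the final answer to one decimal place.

40.6

Form C → anchor (Group 1): v = (5.3/13.0)(34 − 41.4) + 18.4 = 15.38
anchor → Form D (Group 2): y = (11.0/4.3)(15.38 − 15.9) + 41.9 = 40.6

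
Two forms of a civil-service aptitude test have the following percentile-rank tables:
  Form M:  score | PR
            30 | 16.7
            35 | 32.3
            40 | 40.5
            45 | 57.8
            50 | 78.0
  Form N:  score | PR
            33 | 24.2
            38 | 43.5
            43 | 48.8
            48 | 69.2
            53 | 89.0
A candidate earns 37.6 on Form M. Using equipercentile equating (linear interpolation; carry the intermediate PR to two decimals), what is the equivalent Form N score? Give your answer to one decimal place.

36.2

PR of 37.6 on Form M: 32.3 + (37.6 − 35)/(40 − 35) × (40.5 − 32.3) = 36.56
On Form N, PR 36.56 falls between score 33 (PR 24.2) and 38 (PR 43.5).
Interpolate: 33 + (36.56 − 24.2)/(43.5 − 24.2) × (38 − 33) = 36.2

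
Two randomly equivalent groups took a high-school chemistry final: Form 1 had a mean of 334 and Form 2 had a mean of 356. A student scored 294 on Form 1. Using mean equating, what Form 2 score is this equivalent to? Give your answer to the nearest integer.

Mean equating: y = x + (M_Y − M_X) = 294 + (356 − 334) = 316

316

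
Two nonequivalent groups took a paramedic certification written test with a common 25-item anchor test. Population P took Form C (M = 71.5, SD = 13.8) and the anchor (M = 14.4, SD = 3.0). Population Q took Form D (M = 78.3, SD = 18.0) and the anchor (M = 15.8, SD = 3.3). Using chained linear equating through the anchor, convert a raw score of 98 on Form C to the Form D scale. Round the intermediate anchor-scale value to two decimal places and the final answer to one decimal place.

Form C → anchor (Population P): v = (3.0/13.8)(98 − 71.5) + 14.4 = 20.16
anchor → Form D (Population Q): y = (18.0/3.3)(20.16 − 15.8) + 78.3 = 102.1

102.1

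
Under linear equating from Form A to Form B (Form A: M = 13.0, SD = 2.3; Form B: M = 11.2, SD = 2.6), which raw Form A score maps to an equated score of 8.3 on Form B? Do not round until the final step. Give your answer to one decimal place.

10.4

Invert y = (SD_Y/SD_X)(x − M_X) + M_Y:
x = (SD_X/SD_Y)(y − M_Y) + M_X = (2.3/2.6)(8.3 − 11.2) + 13.0
x = 0.884615 × -2.900 + 13.0 = 10.4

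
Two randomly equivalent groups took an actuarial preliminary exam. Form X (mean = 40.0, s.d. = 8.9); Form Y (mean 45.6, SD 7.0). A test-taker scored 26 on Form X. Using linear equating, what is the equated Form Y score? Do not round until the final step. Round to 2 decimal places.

34.59

Linear equating: y = (SD_Y/SD_X)(x − M_X) + M_Y
y = (7.0/8.9)(26 − 40.0) + 45.6
y = 0.786517 × -14.0 + 45.6 = -11.0112 + 45.6 = 34.59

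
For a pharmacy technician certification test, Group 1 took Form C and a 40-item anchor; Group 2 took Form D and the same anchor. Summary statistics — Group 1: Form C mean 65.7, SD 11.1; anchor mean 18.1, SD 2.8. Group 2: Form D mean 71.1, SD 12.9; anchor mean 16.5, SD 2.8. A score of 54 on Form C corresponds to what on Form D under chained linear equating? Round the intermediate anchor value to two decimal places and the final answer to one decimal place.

Form C → anchor (Group 1): v = (2.8/11.1)(54 − 65.7) + 18.1 = 15.15
anchor → Form D (Group 2): y = (12.9/2.8)(15.15 − 16.5) + 71.1 = 64.9

64.9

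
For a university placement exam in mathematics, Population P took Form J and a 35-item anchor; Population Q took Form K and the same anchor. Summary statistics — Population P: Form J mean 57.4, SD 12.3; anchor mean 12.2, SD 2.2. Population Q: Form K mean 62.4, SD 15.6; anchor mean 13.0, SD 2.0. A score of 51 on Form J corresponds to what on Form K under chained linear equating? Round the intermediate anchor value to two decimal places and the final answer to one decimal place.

Form J → anchor (Population P): v = (2.2/12.3)(51 − 57.4) + 12.2 = 11.06
anchor → Form K (Population Q): y = (15.6/2.0)(11.06 − 13.0) + 62.4 = 47.3

47.3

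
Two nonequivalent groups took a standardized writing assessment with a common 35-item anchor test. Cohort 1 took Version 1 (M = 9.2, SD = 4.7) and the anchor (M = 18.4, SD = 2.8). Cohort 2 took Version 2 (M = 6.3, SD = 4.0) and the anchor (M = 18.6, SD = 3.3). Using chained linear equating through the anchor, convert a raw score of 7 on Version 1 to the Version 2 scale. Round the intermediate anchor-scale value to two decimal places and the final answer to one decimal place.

Version 1 → anchor (Cohort 1): v = (2.8/4.7)(7 − 9.2) + 18.4 = 17.09
anchor → Version 2 (Cohort 2): y = (4.0/3.3)(17.09 − 18.6) + 6.3 = 4.5

4.5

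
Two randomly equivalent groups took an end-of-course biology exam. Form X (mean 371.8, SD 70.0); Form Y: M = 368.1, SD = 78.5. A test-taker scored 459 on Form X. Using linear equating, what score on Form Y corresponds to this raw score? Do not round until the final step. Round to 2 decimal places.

465.89

Linear equating: y = (SD_Y/SD_X)(x − M_X) + M_Y
y = (78.5/70.0)(459 − 371.8) + 368.1
y = 1.121429 × 87.2 + 368.1 = 97.7886 + 368.1 = 465.89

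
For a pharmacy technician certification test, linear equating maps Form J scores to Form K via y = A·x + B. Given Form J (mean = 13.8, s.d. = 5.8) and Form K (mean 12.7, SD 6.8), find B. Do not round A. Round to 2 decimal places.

-3.48

A = SD_Y / SD_X = 6.8 / 5.8 = 1.172414
B = M_Y − A·M_X = 12.7 − 1.172414 × 13.8 = -3.48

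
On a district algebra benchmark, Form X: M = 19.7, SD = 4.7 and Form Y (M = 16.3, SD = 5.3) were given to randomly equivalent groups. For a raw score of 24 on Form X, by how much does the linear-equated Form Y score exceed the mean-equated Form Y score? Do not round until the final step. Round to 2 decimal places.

0.55

Mean-equated: 24 + (16.3 − 19.7) = 20.60
Linear-equated: (5.3/4.7)(24 − 19.7) + 16.3 = 21.149
Difference = 21.149 − 20.60 = 0.55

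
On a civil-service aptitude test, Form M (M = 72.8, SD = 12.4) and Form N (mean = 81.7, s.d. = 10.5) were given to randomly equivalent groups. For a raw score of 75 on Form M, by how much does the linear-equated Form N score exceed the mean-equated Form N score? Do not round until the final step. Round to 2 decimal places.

Mean-equated: 75 + (81.7 − 72.8) = 83.90
Linear-equated: (10.5/12.4)(75 − 72.8) + 81.7 = 83.563
Difference = 83.563 − 83.90 = -0.34

-0.34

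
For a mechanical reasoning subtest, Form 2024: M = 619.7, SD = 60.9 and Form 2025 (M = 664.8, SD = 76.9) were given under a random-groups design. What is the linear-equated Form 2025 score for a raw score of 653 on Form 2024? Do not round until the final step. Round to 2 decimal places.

706.85

Linear equating: y = (SD_Y/SD_X)(x − M_X) + M_Y
y = (76.9/60.9)(653 − 619.7) + 664.8
y = 1.262726 × 33.3 + 664.8 = 42.0488 + 664.8 = 706.85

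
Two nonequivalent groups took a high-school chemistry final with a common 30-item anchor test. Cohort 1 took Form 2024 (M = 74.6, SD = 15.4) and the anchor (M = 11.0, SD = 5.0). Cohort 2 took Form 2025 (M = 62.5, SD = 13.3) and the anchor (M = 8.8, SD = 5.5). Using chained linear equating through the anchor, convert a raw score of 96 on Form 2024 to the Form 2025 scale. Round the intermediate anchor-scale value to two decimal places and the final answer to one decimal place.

Form 2024 → anchor (Cohort 1): v = (5.0/15.4)(96 − 74.6) + 11.0 = 17.95
anchor → Form 2025 (Cohort 2): y = (13.3/5.5)(17.95 − 8.8) + 62.5 = 84.6

84.6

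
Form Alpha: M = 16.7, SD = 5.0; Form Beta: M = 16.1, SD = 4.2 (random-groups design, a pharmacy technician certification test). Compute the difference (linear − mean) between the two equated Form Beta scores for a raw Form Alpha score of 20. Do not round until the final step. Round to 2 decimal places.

-0.53

Mean-equated: 20 + (16.1 − 16.7) = 19.40
Linear-equated: (4.2/5.0)(20 − 16.7) + 16.1 = 18.872
Difference = 18.872 − 19.40 = -0.53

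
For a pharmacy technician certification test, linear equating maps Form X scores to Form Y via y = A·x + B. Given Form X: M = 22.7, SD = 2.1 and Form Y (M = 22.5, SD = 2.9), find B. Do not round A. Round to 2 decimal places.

-8.85

A = SD_Y / SD_X = 2.9 / 2.1 = 1.380952
B = M_Y − A·M_X = 22.5 − 1.380952 × 22.7 = -8.85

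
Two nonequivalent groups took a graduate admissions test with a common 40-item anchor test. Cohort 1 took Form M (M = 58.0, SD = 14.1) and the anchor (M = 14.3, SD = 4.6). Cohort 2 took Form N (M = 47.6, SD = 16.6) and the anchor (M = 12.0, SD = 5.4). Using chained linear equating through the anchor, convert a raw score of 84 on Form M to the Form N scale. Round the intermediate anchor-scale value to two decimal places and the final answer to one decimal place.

Form M → anchor (Cohort 1): v = (4.6/14.1)(84 − 58.0) + 14.3 = 22.78
anchor → Form N (Cohort 2): y = (16.6/5.4)(22.78 − 12.0) + 47.6 = 80.7

80.7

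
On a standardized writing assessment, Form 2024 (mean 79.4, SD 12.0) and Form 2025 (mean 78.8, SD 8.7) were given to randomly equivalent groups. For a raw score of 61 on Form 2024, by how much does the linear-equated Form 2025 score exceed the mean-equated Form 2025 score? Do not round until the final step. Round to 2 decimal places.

5.06

Mean-equated: 61 + (78.8 − 79.4) = 60.40
Linear-equated: (8.7/12.0)(61 − 79.4) + 78.8 = 65.460
Difference = 65.460 − 60.40 = 5.06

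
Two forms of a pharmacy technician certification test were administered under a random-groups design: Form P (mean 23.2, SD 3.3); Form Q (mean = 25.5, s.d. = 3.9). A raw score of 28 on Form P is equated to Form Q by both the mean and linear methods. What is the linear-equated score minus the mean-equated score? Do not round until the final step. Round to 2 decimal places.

Mean-equated: 28 + (25.5 − 23.2) = 30.30
Linear-equated: (3.9/3.3)(28 − 23.2) + 25.5 = 31.173
Difference = 31.173 − 30.30 = 0.87

0.87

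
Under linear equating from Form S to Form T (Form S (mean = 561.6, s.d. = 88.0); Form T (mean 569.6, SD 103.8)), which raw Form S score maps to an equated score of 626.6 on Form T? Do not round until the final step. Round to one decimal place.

609.9

Invert y = (SD_Y/SD_X)(x − M_X) + M_Y:
x = (SD_X/SD_Y)(y − M_Y) + M_X = (88.0/103.8)(626.6 − 569.6) + 561.6
x = 0.847784 × 57.000 + 561.6 = 609.9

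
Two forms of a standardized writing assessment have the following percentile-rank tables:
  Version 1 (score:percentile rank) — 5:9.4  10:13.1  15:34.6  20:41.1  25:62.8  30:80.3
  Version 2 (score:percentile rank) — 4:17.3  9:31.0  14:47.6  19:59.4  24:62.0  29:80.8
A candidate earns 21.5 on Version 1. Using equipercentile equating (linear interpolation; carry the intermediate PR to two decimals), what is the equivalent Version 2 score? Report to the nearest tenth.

PR of 21.5 on Version 1: 41.1 + (21.5 − 20)/(25 − 20) × (62.8 − 41.1) = 47.61
On Version 2, PR 47.61 falls between score 14 (PR 47.6) and 19 (PR 59.4).
Interpolate: 14 + (47.61 − 47.6)/(59.4 − 47.6) × (19 − 14) = 14.0

14.0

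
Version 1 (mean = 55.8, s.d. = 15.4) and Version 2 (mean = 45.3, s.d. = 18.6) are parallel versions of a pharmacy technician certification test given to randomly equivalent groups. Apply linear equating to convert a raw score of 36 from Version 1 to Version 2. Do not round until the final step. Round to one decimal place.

Linear equating: y = (SD_Y/SD_X)(x − M_X) + M_Y
y = (18.6/15.4)(36 − 55.8) + 45.3
y = 1.207792 × -19.8 + 45.3 = -23.9143 + 45.3 = 21.4

21.4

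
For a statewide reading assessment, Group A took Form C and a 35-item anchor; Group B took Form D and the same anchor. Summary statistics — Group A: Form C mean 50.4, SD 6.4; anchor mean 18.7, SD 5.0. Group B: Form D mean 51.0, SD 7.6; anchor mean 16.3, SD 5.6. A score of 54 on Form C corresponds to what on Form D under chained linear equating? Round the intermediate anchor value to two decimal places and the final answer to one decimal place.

Form C → anchor (Group A): v = (5.0/6.4)(54 − 50.4) + 18.7 = 21.51
anchor → Form D (Group B): y = (7.6/5.6)(21.51 − 16.3) + 51.0 = 58.1

58.1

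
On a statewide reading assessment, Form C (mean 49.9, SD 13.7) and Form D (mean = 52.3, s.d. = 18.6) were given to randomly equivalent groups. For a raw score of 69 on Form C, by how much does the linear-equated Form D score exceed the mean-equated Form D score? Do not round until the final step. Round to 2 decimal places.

6.83

Mean-equated: 69 + (52.3 − 49.9) = 71.40
Linear-equated: (18.6/13.7)(69 − 49.9) + 52.3 = 78.231
Difference = 78.231 − 71.40 = 6.83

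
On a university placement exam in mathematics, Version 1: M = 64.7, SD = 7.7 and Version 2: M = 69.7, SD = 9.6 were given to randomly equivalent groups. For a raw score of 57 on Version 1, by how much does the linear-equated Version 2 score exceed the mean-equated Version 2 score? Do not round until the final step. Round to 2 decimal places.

Mean-equated: 57 + (69.7 − 64.7) = 62.00
Linear-equated: (9.6/7.7)(57 − 64.7) + 69.7 = 60.100
Difference = 60.100 − 62.00 = -1.90

-1.90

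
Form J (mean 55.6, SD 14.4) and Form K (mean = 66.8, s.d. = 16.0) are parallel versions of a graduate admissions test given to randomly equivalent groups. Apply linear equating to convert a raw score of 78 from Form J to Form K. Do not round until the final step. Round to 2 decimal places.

91.69

Linear equating: y = (SD_Y/SD_X)(x − M_X) + M_Y
y = (16.0/14.4)(78 − 55.6) + 66.8
y = 1.111111 × 22.4 + 66.8 = 24.8889 + 66.8 = 91.69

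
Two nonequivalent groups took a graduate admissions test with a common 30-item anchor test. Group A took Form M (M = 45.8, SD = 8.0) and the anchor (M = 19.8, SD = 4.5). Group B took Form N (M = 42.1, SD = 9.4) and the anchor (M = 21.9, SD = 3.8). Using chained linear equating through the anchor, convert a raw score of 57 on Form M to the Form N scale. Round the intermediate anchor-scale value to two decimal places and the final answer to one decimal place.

52.5

Form M → anchor (Group A): v = (4.5/8.0)(57 − 45.8) + 19.8 = 26.10
anchor → Form N (Group B): y = (9.4/3.8)(26.10 − 21.9) + 42.1 = 52.5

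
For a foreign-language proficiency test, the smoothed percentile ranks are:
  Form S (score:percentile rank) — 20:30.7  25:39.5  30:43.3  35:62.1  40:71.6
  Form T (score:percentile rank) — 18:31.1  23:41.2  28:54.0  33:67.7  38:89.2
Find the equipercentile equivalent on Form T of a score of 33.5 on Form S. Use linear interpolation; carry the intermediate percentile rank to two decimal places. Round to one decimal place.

28.9

PR of 33.5 on Form S: 43.3 + (33.5 − 30)/(35 − 30) × (62.1 − 43.3) = 56.46
On Form T, PR 56.46 falls between score 28 (PR 54.0) and 33 (PR 67.7).
Interpolate: 28 + (56.46 − 54.0)/(67.7 − 54.0) × (33 − 28) = 28.9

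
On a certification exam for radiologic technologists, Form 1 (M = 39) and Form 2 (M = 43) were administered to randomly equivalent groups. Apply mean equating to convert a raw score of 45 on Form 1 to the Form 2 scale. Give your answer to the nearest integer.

49

Mean equating: y = x + (M_Y − M_X) = 45 + (43 − 39) = 49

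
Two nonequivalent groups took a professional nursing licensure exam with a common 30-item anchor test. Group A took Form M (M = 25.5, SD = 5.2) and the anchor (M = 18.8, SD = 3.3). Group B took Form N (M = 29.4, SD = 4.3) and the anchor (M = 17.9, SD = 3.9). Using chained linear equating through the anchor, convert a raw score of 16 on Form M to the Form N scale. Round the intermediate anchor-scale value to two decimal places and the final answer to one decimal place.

23.7

Form M → anchor (Group A): v = (3.3/5.2)(16 − 25.5) + 18.8 = 12.77
anchor → Form N (Group B): y = (4.3/3.9)(12.77 − 17.9) + 29.4 = 23.7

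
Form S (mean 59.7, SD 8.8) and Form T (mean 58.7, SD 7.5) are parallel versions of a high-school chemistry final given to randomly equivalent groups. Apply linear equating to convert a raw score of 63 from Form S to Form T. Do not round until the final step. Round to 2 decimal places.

Linear equating: y = (SD_Y/SD_X)(x − M_X) + M_Y
y = (7.5/8.8)(63 − 59.7) + 58.7
y = 0.852273 × 3.3 + 58.7 = 2.8125 + 58.7 = 61.51

61.51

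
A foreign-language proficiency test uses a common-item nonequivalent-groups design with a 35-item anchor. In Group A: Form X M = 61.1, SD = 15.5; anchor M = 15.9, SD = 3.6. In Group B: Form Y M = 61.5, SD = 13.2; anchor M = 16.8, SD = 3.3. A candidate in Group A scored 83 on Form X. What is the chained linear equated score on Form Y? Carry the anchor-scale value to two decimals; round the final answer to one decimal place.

Form X → anchor (Group A): v = (3.6/15.5)(83 − 61.1) + 15.9 = 20.99
anchor → Form Y (Group B): y = (13.2/3.3)(20.99 − 16.8) + 61.5 = 78.3

78.3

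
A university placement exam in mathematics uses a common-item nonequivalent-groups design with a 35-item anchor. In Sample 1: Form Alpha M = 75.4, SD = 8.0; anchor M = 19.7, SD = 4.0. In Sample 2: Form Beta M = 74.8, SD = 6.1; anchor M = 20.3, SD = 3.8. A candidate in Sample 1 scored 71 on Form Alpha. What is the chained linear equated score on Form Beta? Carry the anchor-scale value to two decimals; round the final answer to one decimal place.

Form Alpha → anchor (Sample 1): v = (4.0/8.0)(71 − 75.4) + 19.7 = 17.50
anchor → Form Beta (Sample 2): y = (6.1/3.8)(17.50 − 20.3) + 74.8 = 70.3

70.3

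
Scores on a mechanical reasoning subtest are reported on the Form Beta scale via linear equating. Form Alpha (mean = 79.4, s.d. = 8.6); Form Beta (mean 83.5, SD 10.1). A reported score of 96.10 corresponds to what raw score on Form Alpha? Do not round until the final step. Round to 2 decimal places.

90.13

Invert y = (SD_Y/SD_X)(x − M_X) + M_Y:
x = (SD_X/SD_Y)(y − M_Y) + M_X = (8.6/10.1)(96.10 − 83.5) + 79.4
x = 0.851485 × 12.600 + 79.4 = 90.13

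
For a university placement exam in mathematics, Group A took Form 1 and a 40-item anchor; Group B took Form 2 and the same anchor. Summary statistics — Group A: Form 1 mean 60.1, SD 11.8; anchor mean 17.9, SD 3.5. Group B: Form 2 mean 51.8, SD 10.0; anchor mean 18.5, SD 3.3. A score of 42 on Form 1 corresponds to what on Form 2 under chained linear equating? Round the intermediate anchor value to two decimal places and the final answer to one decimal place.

33.7

Form 1 → anchor (Group A): v = (3.5/11.8)(42 − 60.1) + 17.9 = 12.53
anchor → Form 2 (Group B): y = (10.0/3.3)(12.53 − 18.5) + 51.8 = 33.7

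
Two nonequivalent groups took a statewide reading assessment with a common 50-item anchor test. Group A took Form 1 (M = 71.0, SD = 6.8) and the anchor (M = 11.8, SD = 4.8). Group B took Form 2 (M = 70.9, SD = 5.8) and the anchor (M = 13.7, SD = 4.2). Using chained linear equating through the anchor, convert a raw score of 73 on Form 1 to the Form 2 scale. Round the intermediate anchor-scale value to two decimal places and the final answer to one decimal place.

70.2

Form 1 → anchor (Group A): v = (4.8/6.8)(73 − 71.0) + 11.8 = 13.21
anchor → Form 2 (Group B): y = (5.8/4.2)(13.21 − 13.7) + 70.9 = 70.2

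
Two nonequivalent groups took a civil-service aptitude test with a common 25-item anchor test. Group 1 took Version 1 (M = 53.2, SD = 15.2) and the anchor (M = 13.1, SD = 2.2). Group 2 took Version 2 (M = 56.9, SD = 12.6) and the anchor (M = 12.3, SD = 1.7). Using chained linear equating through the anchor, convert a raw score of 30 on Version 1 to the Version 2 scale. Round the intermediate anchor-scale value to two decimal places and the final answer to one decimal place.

Version 1 → anchor (Group 1): v = (2.2/15.2)(30 − 53.2) + 13.1 = 9.74
anchor → Version 2 (Group 2): y = (12.6/1.7)(9.74 − 12.3) + 56.9 = 37.9

37.9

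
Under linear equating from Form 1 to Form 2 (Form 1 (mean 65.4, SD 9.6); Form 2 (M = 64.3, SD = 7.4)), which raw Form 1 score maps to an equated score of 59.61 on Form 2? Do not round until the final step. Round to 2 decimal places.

Invert y = (SD_Y/SD_X)(x − M_X) + M_Y:
x = (SD_X/SD_Y)(y − M_Y) + M_X = (9.6/7.4)(59.61 − 64.3) + 65.4
x = 1.297297 × -4.690 + 65.4 = 59.32

59.32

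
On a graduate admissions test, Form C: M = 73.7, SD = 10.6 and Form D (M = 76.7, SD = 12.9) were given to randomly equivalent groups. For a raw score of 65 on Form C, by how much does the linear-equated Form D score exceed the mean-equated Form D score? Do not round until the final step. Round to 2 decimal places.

Mean-equated: 65 + (76.7 − 73.7) = 68.00
Linear-equated: (12.9/10.6)(65 − 73.7) + 76.7 = 66.112
Difference = 66.112 − 68.00 = -1.89

-1.89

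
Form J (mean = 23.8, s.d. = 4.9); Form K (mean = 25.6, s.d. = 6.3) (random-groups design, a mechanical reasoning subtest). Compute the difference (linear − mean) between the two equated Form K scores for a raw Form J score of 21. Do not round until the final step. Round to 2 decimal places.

-0.80

Mean-equated: 21 + (25.6 − 23.8) = 22.80
Linear-equated: (6.3/4.9)(21 − 23.8) + 25.6 = 22.000
Difference = 22.000 − 22.80 = -0.80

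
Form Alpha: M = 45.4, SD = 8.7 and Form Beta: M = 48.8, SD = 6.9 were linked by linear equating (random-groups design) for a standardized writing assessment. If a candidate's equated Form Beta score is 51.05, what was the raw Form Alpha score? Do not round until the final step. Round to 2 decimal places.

48.24

Invert y = (SD_Y/SD_X)(x − M_X) + M_Y:
x = (SD_X/SD_Y)(y − M_Y) + M_X = (8.7/6.9)(51.05 − 48.8) + 45.4
x = 1.260870 × 2.250 + 45.4 = 48.24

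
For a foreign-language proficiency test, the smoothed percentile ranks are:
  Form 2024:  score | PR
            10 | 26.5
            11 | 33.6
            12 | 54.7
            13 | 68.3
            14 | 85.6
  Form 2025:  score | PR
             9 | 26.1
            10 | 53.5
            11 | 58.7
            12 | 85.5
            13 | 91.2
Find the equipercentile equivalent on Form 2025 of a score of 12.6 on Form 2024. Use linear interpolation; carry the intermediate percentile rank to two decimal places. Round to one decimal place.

11.2

PR of 12.6 on Form 2024: 54.7 + (12.6 − 12)/(13 − 12) × (68.3 − 54.7) = 62.86
On Form 2025, PR 62.86 falls between score 11 (PR 58.7) and 12 (PR 85.5).
Interpolate: 11 + (62.86 − 58.7)/(85.5 − 58.7) × (12 − 11) = 11.2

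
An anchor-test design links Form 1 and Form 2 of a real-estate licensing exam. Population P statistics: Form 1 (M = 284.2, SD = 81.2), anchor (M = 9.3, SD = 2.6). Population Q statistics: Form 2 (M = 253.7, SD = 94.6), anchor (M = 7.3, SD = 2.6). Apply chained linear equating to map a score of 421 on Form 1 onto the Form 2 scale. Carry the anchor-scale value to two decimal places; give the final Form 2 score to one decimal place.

Form 1 → anchor (Population P): v = (2.6/81.2)(421 − 284.2) + 9.3 = 13.68
anchor → Form 2 (Population Q): y = (94.6/2.6)(13.68 − 7.3) + 253.7 = 485.8

485.8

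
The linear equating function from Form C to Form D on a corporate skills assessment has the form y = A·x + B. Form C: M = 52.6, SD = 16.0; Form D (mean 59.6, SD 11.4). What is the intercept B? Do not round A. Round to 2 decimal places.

22.12

A = SD_Y / SD_X = 11.4 / 16.0 = 0.712500
B = M_Y − A·M_X = 59.6 − 0.712500 × 52.6 = 22.12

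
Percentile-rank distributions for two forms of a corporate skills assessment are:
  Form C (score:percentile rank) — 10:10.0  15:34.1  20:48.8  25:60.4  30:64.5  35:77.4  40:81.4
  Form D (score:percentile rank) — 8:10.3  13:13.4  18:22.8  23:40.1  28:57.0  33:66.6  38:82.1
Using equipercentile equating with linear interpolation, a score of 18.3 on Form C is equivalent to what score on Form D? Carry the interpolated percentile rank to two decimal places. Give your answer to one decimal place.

PR of 18.3 on Form C: 34.1 + (18.3 − 15)/(20 − 15) × (48.8 − 34.1) = 43.80
On Form D, PR 43.80 falls between score 23 (PR 40.1) and 28 (PR 57.0).
Interpolate: 23 + (43.80 − 40.1)/(57.0 − 40.1) × (28 − 23) = 24.1

24.1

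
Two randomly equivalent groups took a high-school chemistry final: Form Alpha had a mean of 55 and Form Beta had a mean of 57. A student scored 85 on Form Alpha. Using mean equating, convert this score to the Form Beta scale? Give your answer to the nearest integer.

87

Mean equating: y = x + (M_Y − M_X) = 85 + (57 − 55) = 87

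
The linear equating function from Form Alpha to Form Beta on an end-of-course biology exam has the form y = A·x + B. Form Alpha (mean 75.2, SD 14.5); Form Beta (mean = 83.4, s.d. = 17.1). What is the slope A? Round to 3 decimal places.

A = SD_Y / SD_X = 17.1 / 14.5 = 1.179

1.179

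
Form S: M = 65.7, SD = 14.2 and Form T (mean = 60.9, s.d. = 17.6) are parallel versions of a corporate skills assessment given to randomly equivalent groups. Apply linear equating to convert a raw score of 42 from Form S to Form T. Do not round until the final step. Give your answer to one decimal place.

31.5

Linear equating: y = (SD_Y/SD_X)(x − M_X) + M_Y
y = (17.6/14.2)(42 − 65.7) + 60.9
y = 1.239437 × -23.7 + 60.9 = -29.3746 + 60.9 = 31.5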